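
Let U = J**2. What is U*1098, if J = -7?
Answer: 53802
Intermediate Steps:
U = 49 (U = (-7)**2 = 49)
U*1098 = 49*1098 = 53802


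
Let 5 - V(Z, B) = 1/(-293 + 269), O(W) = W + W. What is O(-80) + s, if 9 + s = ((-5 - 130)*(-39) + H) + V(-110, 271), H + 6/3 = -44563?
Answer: -947135/24 ≈ -39464.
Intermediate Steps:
H = -44565 (H = -2 - 44563 = -44565)
O(W) = 2*W
V(Z, B) = 121/24 (V(Z, B) = 5 - 1/(-293 + 269) = 5 - 1/(-24) = 5 - 1*(-1/24) = 5 + 1/24 = 121/24)
s = -943295/24 (s = -9 + (((-5 - 130)*(-39) - 44565) + 121/24) = -9 + ((-135*(-39) - 44565) + 121/24) = -9 + ((5265 - 44565) + 121/24) = -9 + (-39300 + 121/24) = -9 - 943079/24 = -943295/24 ≈ -39304.)
O(-80) + s = 2*(-80) - 943295/24 = -160 - 943295/24 = -947135/24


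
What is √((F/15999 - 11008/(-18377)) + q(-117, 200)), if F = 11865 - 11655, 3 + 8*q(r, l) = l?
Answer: 11*√32052880841018378/392018164 ≈ 5.0237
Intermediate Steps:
q(r, l) = -3/8 + l/8
F = 210
√((F/15999 - 11008/(-18377)) + q(-117, 200)) = √((210/15999 - 11008/(-18377)) + (-3/8 + (⅛)*200)) = √((210*(1/15999) - 11008*(-1/18377)) + (-3/8 + 25)) = √((70/5333 + 11008/18377) + 197/8) = √(59992054/98004541 + 197/8) = √(19786831009/784036328) = 11*√32052880841018378/392018164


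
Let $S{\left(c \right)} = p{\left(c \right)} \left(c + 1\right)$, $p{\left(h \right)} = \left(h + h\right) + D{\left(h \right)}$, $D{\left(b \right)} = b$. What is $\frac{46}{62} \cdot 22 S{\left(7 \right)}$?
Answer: $\frac{85008}{31} \approx 2742.2$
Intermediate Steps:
$p{\left(h \right)} = 3 h$ ($p{\left(h \right)} = \left(h + h\right) + h = 2 h + h = 3 h$)
$S{\left(c \right)} = 3 c \left(1 + c\right)$ ($S{\left(c \right)} = 3 c \left(c + 1\right) = 3 c \left(1 + c\right)$)
$\frac{46}{62} \cdot 22 S{\left(7 \right)} = \frac{46}{62} \cdot 22 \cdot 3 \cdot 7 \left(1 + 7\right) = 46 \cdot \frac{1}{62} \cdot 22 \cdot 3 \cdot 7 \cdot 8 = \frac{23}{31} \cdot 22 \cdot 168 = \frac{506}{31} \cdot 168 = \frac{85008}{31}$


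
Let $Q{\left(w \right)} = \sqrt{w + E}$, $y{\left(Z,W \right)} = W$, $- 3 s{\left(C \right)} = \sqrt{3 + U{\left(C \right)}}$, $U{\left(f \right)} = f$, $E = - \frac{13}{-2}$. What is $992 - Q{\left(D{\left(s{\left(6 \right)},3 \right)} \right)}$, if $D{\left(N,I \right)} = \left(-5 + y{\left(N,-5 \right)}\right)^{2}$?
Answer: $992 - \frac{\sqrt{426}}{2} \approx 981.68$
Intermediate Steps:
$E = \frac{13}{2}$ ($E = \left(-13\right) \left(- \frac{1}{2}\right) = \frac{13}{2} \approx 6.5$)
$s{\left(C \right)} = - \frac{\sqrt{3 + C}}{3}$
$D{\left(N,I \right)} = 100$ ($D{\left(N,I \right)} = \left(-5 - 5\right)^{2} = \left(-10\right)^{2} = 100$)
$Q{\left(w \right)} = \sqrt{\frac{13}{2} + w}$ ($Q{\left(w \right)} = \sqrt{w + \frac{13}{2}} = \sqrt{\frac{13}{2} + w}$)
$992 - Q{\left(D{\left(s{\left(6 \right)},3 \right)} \right)} = 992 - \frac{\sqrt{26 + 4 \cdot 100}}{2} = 992 - \frac{\sqrt{26 + 400}}{2} = 992 - \frac{\sqrt{426}}{2}$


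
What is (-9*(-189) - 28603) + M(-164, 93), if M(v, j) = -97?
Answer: -26999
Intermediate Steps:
(-9*(-189) - 28603) + M(-164, 93) = (-9*(-189) - 28603) - 97 = (1701 - 28603) - 97 = -26902 - 97 = -26999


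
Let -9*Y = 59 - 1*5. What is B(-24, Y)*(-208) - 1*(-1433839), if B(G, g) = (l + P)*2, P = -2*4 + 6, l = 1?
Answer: 1434255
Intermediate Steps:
Y = -6 (Y = -(59 - 1*5)/9 = -(59 - 5)/9 = -⅑*54 = -6)
P = -2 (P = -8 + 6 = -2)
B(G, g) = -2 (B(G, g) = (1 - 2)*2 = -1*2 = -2)
B(-24, Y)*(-208) - 1*(-1433839) = -2*(-208) - 1*(-1433839) = 416 + 1433839 = 1434255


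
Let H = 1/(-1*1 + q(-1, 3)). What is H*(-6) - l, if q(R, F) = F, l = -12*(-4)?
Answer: -51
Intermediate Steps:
l = 48
H = ½ (H = 1/(-1*1 + 3) = 1/(-1 + 3) = 1/2 = ½ ≈ 0.50000)
H*(-6) - l = (½)*(-6) - 1*48 = -3 - 48 = -51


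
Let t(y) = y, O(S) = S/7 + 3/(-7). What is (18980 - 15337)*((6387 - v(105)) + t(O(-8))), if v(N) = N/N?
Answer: 162809313/7 ≈ 2.3258e+7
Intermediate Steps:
v(N) = 1
O(S) = -3/7 + S/7 (O(S) = S*(1/7) + 3*(-1/7) = S/7 - 3/7 = -3/7 + S/7)
(18980 - 15337)*((6387 - v(105)) + t(O(-8))) = (18980 - 15337)*((6387 - 1*1) + (-3/7 + (1/7)*(-8))) = 3643*((6387 - 1) + (-3/7 - 8/7)) = 3643*(6386 - 11/7) = 3643*(44691/7) = 162809313/7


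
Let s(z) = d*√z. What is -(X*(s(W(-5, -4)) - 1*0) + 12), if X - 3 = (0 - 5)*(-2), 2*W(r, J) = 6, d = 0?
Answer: -12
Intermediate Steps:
W(r, J) = 3 (W(r, J) = (½)*6 = 3)
s(z) = 0 (s(z) = 0*√z = 0)
X = 13 (X = 3 + (0 - 5)*(-2) = 3 - 5*(-2) = 3 + 10 = 13)
-(X*(s(W(-5, -4)) - 1*0) + 12) = -(13*(0 - 1*0) + 12) = -(13*(0 + 0) + 12) = -(13*0 + 12) = -(0 + 12) = -1*12 = -12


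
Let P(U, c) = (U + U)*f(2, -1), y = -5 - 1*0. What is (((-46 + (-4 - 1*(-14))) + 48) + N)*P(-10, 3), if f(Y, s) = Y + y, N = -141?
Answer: -7740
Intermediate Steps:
y = -5 (y = -5 + 0 = -5)
f(Y, s) = -5 + Y (f(Y, s) = Y - 5 = -5 + Y)
P(U, c) = -6*U (P(U, c) = (U + U)*(-5 + 2) = (2*U)*(-3) = -6*U)
(((-46 + (-4 - 1*(-14))) + 48) + N)*P(-10, 3) = (((-46 + (-4 - 1*(-14))) + 48) - 141)*(-6*(-10)) = (((-46 + (-4 + 14)) + 48) - 141)*60 = (((-46 + 10) + 48) - 141)*60 = ((-36 + 48) - 141)*60 = (12 - 141)*60 = -129*60 = -7740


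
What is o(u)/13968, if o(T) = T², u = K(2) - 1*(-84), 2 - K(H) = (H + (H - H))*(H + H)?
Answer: 169/388 ≈ 0.43557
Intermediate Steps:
K(H) = 2 - 2*H² (K(H) = 2 - (H + (H - H))*(H + H) = 2 - (H + 0)*2*H = 2 - H*2*H = 2 - 2*H²)
u = 78 (u = (2 - 2*2²) - 1*(-84) = (2 - 2*4) + 84 = (2 - 8) + 84 = -6 + 84 = 78)
o(u)/13968 = 78²/13968 = 6084*(1/13968) = 169/388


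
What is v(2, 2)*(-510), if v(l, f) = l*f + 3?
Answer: -3570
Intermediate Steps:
v(l, f) = 3 + f*l (v(l, f) = f*l + 3 = 3 + f*l)
v(2, 2)*(-510) = (3 + 2*2)*(-510) = (3 + 4)*(-510) = 7*(-510) = -3570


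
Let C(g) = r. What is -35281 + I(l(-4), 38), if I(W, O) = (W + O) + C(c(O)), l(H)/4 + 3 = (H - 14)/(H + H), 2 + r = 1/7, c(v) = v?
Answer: -246735/7 ≈ -35248.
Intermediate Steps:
r = -13/7 (r = -2 + 1/7 = -2 + 1*(⅐) = -2 + ⅐ = -13/7 ≈ -1.8571)
C(g) = -13/7
l(H) = -12 + 2*(-14 + H)/H (l(H) = -12 + 4*((H - 14)/(H + H)) = -12 + 4*((-14 + H)/((2*H))) = -12 + 4*((-14 + H)*(1/(2*H))) = -12 + 4*((-14 + H)/(2*H)) = -12 + 2*(-14 + H)/H)
I(W, O) = -13/7 + O + W (I(W, O) = (W + O) - 13/7 = (O + W) - 13/7 = -13/7 + O + W)
-35281 + I(l(-4), 38) = -35281 + (-13/7 + 38 + (-10 - 28/(-4))) = -35281 + (-13/7 + 38 + (-10 - 28*(-¼))) = -35281 + (-13/7 + 38 + (-10 + 7)) = -35281 + (-13/7 + 38 - 3) = -35281 + 232/7 = -246735/7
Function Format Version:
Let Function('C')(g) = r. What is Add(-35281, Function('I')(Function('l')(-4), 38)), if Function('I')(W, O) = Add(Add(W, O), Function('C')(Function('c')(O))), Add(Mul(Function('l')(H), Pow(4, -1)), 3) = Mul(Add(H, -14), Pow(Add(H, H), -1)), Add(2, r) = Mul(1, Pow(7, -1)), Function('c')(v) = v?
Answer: Rational(-246735, 7) ≈ -35248.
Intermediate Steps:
r = Rational(-13, 7) (r = Add(-2, Mul(1, Pow(7, -1))) = Add(-2, Mul(1, Rational(1, 7))) = Add(-2, Rational(1, 7)) = Rational(-13, 7) ≈ -1.8571)
Function('C')(g) = Rational(-13, 7)
Function('l')(H) = Add(-12, Mul(2, Pow(H, -1), Add(-14, H))) (Function('l')(H) = Add(-12, Mul(4, Mul(Add(H, -14), Pow(Add(H, H), -1)))) = Add(-12, Mul(4, Mul(Add(-14, H), Pow(Mul(2, H), -1)))) = Add(-12, Mul(4, Mul(Add(-14, H), Mul(Rational(1, 2), Pow(H, -1))))) = Add(-12, Mul(4, Mul(Rational(1, 2), Pow(H, -1), Add(-14, H)))) = Add(-12, Mul(2, Pow(H, -1), Add(-14, H))))
Function('I')(W, O) = Add(Rational(-13, 7), O, W) (Function('I')(W, O) = Add(Add(W, O), Rational(-13, 7)) = Add(Add(O, W), Rational(-13, 7)) = Add(Rational(-13, 7), O, W))
Add(-35281, Function('I')(Function('l')(-4), 38)) = Add(-35281, Add(Rational(-13, 7), 38, Add(-10, Mul(-28, Pow(-4, -1))))) = Add(-35281, Add(Rational(-13, 7), 38, Add(-10, Mul(-28, Rational(-1, 4))))) = Add(-35281, Add(Rational(-13, 7), 38, Add(-10, 7))) = Add(-35281, Add(Rational(-13, 7), 38, -3)) = Add(-35281, Rational(232, 7)) = Rational(-246735, 7)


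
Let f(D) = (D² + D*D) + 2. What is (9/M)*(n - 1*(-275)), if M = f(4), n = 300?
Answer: 5175/34 ≈ 152.21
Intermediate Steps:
f(D) = 2 + 2*D² (f(D) = (D² + D²) + 2 = 2*D² + 2 = 2 + 2*D²)
M = 34 (M = 2 + 2*4² = 2 + 2*16 = 2 + 32 = 34)
(9/M)*(n - 1*(-275)) = (9/34)*(300 - 1*(-275)) = (9*(1/34))*(300 + 275) = (9/34)*575 = 5175/34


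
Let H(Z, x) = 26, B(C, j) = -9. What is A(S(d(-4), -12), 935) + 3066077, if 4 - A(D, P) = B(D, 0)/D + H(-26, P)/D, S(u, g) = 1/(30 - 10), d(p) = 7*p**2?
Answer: 3065741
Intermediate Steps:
S(u, g) = 1/20
A(D, P) = 4 - 17/D (A(D, P) = 4 - (-9/D + 26/D) = 4 - 17/D)
A(S(d(-4), -12), 935) + 3066077 = (4 - 17/1/20) + 3066077 = (4 - 17*20) + 3066077 = (4 - 340) + 3066077 = -336 + 3066077 = 3065741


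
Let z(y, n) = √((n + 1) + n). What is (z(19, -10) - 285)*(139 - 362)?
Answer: 63555 - 223*I*√19 ≈ 63555.0 - 972.03*I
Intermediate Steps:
z(y, n) = √(1 + 2*n) (z(y, n) = √((1 + n) + n) = √(1 + 2*n))
(z(19, -10) - 285)*(139 - 362) = (√(1 + 2*(-10)) - 285)*(139 - 362) = (√(1 - 20) - 285)*(-223) = (√(-19) - 285)*(-223) = (I*√19 - 285)*(-223) = (-285 + I*√19)*(-223) = 63555 - 223*I*√19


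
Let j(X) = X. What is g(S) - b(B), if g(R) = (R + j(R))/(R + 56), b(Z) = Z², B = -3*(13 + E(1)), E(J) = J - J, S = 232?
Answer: -27349/18 ≈ -1519.4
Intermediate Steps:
E(J) = 0
B = -39 (B = -3*(13 + 0) = -3*13 = -39)
g(R) = 2*R/(56 + R) (g(R) = (R + R)/(R + 56) = (2*R)/(56 + R) = 2*R/(56 + R))
g(S) - b(B) = 2*232/(56 + 232) - 1*(-39)² = 2*232/288 - 1*1521 = 2*232*(1/288) - 1521 = 29/18 - 1521 = -27349/18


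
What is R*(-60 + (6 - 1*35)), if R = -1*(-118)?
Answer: -10502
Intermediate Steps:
R = 118
R*(-60 + (6 - 1*35)) = 118*(-60 + (6 - 1*35)) = 118*(-60 + (6 - 35)) = 118*(-60 - 29) = 118*(-89) = -10502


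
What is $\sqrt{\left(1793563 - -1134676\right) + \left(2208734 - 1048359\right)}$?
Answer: $\sqrt{4088614} \approx 2022.0$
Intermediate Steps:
$\sqrt{\left(1793563 - -1134676\right) + \left(2208734 - 1048359\right)} = \sqrt{\left(1793563 + 1134676\right) + 1160375} = \sqrt{2928239 + 1160375} = \sqrt{4088614}$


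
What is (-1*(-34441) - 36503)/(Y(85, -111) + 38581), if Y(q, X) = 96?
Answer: -2062/38677 ≈ -0.053313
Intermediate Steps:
(-1*(-34441) - 36503)/(Y(85, -111) + 38581) = (-1*(-34441) - 36503)/(96 + 38581) = (34441 - 36503)/38677 = -2062*1/38677 = -2062/38677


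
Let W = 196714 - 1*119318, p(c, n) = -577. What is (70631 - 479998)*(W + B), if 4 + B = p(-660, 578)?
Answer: -31445526105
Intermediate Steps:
B = -581 (B = -4 - 577 = -581)
W = 77396 (W = 196714 - 119318 = 77396)
(70631 - 479998)*(W + B) = (70631 - 479998)*(77396 - 581) = -409367*76815 = -31445526105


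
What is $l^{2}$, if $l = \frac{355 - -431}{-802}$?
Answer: $\frac{154449}{160801} \approx 0.9605$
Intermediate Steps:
$l = - \frac{393}{401}$ ($l = \left(355 + 431\right) \left(- \frac{1}{802}\right) = 786 \left(- \frac{1}{802}\right) = - \frac{393}{401} \approx -0.98005$)
$l^{2} = \left(- \frac{393}{401}\right)^{2} = \frac{154449}{160801}$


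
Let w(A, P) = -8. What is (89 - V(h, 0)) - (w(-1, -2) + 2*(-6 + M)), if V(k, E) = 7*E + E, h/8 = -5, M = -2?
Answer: 113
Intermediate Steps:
h = -40 (h = 8*(-5) = -40)
V(k, E) = 8*E
(89 - V(h, 0)) - (w(-1, -2) + 2*(-6 + M)) = (89 - 8*0) - (-8 + 2*(-6 - 2)) = (89 - 1*0) - (-8 + 2*(-8)) = (89 + 0) - (-8 - 16) = 89 - 1*(-24) = 89 + 24 = 113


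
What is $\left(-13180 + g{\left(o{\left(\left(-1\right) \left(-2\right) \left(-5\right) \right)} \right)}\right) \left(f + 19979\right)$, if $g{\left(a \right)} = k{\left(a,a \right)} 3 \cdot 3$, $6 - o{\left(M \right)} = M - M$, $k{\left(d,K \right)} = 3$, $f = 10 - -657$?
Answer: $-271556838$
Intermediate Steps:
$f = 667$ ($f = 10 + 657 = 667$)
$o{\left(M \right)} = 6$ ($o{\left(M \right)} = 6 - \left(M - M\right) = 6 - 0 = 6 + 0 = 6$)
$g{\left(a \right)} = 27$ ($g{\left(a \right)} = 3 \cdot 3 \cdot 3 = 9 \cdot 3 = 27$)
$\left(-13180 + g{\left(o{\left(\left(-1\right) \left(-2\right) \left(-5\right) \right)} \right)}\right) \left(f + 19979\right) = \left(-13180 + 27\right) \left(667 + 19979\right) = \left(-13153\right) 20646 = -271556838$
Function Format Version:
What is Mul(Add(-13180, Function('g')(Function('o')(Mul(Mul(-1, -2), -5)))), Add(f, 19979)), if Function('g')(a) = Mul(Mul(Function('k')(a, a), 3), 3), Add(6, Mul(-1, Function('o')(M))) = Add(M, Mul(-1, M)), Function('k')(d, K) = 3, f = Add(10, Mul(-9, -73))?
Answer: -271556838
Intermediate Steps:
f = 667 (f = Add(10, 657) = 667)
Function('o')(M) = 6 (Function('o')(M) = Add(6, Mul(-1, Add(M, Mul(-1, M)))) = Add(6, Mul(-1, 0)) = Add(6, 0) = 6)
Function('g')(a) = 27 (Function('g')(a) = Mul(Mul(3, 3), 3) = Mul(9, 3) = 27)
Mul(Add(-13180, Function('g')(Function('o')(Mul(Mul(-1, -2), -5)))), Add(f, 19979)) = Mul(Add(-13180, 27), Add(667, 19979)) = Mul(-13153, 20646) = -271556838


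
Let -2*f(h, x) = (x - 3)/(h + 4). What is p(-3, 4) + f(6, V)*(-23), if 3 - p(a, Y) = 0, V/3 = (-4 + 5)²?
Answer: 3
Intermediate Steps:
V = 3 (V = 3*(-4 + 5)² = 3*1² = 3*1 = 3)
p(a, Y) = 3 (p(a, Y) = 3 - 1*0 = 3 + 0 = 3)
f(h, x) = -(-3 + x)/(2*(4 + h)) (f(h, x) = -(x - 3)/(2*(h + 4)) = -(-3 + x)/(2*(4 + h)))
p(-3, 4) + f(6, V)*(-23) = 3 + ((3 - 1*3)/(2*(4 + 6)))*(-23) = 3 + ((½)*(3 - 3)/10)*(-23) = 3 + ((½)*(⅒)*0)*(-23) = 3 + 0*(-23) = 3 + 0 = 3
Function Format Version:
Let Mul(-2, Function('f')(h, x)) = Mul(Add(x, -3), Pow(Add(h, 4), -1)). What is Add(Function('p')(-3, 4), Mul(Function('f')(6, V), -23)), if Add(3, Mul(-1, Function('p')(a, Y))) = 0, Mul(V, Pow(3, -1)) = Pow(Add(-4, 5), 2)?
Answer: 3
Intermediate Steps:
V = 3 (V = Mul(3, Pow(Add(-4, 5), 2)) = Mul(3, Pow(1, 2)) = Mul(3, 1) = 3)
Function('p')(a, Y) = 3 (Function('p')(a, Y) = Add(3, Mul(-1, 0)) = Add(3, 0) = 3)
Function('f')(h, x) = Mul(Rational(-1, 2), Pow(Add(4, h), -1), Add(-3, x)) (Function('f')(h, x) = Mul(Rational(-1, 2), Mul(Add(x, -3), Pow(Add(h, 4), -1))) = Mul(Rational(-1, 2), Mul(Add(-3, x), Pow(Add(4, h), -1))) = Mul(Rational(-1, 2), Mul(Pow(Add(4, h), -1), Add(-3, x))) = Mul(Rational(-1, 2), Pow(Add(4, h), -1), Add(-3, x)))
Add(Function('p')(-3, 4), Mul(Function('f')(6, V), -23)) = Add(3, Mul(Mul(Rational(1, 2), Pow(Add(4, 6), -1), Add(3, Mul(-1, 3))), -23)) = Add(3, Mul(Mul(Rational(1, 2), Pow(10, -1), Add(3, -3)), -23)) = Add(3, Mul(Mul(Rational(1, 2), Rational(1, 10), 0), -23)) = Add(3, Mul(0, -23)) = Add(3, 0) = 3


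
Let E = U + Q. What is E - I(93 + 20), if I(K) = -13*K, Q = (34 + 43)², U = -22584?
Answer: -15186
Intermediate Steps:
Q = 5929 (Q = 77² = 5929)
E = -16655 (E = -22584 + 5929 = -16655)
E - I(93 + 20) = -16655 - (-13)*(93 + 20) = -16655 - (-13)*113 = -16655 - 1*(-1469) = -16655 + 1469 = -15186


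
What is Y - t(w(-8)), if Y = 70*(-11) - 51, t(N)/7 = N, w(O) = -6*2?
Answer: -737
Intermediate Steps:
w(O) = -12
t(N) = 7*N
Y = -821 (Y = -770 - 51 = -821)
Y - t(w(-8)) = -821 - 7*(-12) = -821 - 1*(-84) = -821 + 84 = -737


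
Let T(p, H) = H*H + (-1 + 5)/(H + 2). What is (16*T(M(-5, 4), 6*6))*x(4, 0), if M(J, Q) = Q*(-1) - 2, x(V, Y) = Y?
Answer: 0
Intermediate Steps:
M(J, Q) = -2 - Q (M(J, Q) = -Q - 2 = -2 - Q)
T(p, H) = H**2 + 4/(2 + H)
(16*T(M(-5, 4), 6*6))*x(4, 0) = (16*((4 + (6*6)**3 + 2*(6*6)**2)/(2 + 6*6)))*0 = (16*((4 + 36**3 + 2*36**2)/(2 + 36)))*0 = (16*((4 + 46656 + 2*1296)/38))*0 = (16*((4 + 46656 + 2592)/38))*0 = (16*((1/38)*49252))*0 = (16*(24626/19))*0 = (394016/19)*0 = 0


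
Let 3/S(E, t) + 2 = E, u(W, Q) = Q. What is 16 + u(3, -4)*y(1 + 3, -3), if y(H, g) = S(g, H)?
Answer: 92/5 ≈ 18.400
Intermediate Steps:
S(E, t) = 3/(-2 + E)
y(H, g) = 3/(-2 + g)
16 + u(3, -4)*y(1 + 3, -3) = 16 - 12/(-2 - 3) = 16 - 12/(-5) = 16 - 12*(-1)/5 = 16 - 4*(-3/5) = 16 + 12/5 = 92/5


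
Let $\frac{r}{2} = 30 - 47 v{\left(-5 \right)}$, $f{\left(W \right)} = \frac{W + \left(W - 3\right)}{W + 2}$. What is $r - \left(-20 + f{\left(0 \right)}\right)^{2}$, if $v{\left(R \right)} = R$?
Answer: $\frac{271}{4} \approx 67.75$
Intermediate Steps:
$f{\left(W \right)} = \frac{-3 + 2 W}{2 + W}$ ($f{\left(W \right)} = \frac{W + \left(W - 3\right)}{2 + W} = \frac{W + \left(-3 + W\right)}{2 + W} = \frac{-3 + 2 W}{2 + W}$)
$r = 530$ ($r = 2 \left(30 - -235\right) = 2 \left(30 + 235\right) = 2 \cdot 265 = 530$)
$r - \left(-20 + f{\left(0 \right)}\right)^{2} = 530 - \left(-20 + \frac{-3 + 2 \cdot 0}{2 + 0}\right)^{2} = 530 - \left(-20 + \frac{-3 + 0}{2}\right)^{2} = 530 - \left(-20 + \frac{1}{2} \left(-3\right)\right)^{2} = 530 - \left(-20 - \frac{3}{2}\right)^{2} = 530 - \left(- \frac{43}{2}\right)^{2} = 530 - \frac{1849}{4} = \frac{271}{4}$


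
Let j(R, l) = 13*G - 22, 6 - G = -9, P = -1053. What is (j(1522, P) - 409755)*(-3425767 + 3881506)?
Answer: -186662491098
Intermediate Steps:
G = 15 (G = 6 - 1*(-9) = 6 + 9 = 15)
j(R, l) = 173 (j(R, l) = 13*15 - 22 = 195 - 22 = 173)
(j(1522, P) - 409755)*(-3425767 + 3881506) = (173 - 409755)*(-3425767 + 3881506) = -409582*455739 = -186662491098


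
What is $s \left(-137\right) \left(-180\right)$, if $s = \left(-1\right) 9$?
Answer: $-221940$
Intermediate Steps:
$s = -9$
$s \left(-137\right) \left(-180\right) = \left(-9\right) \left(-137\right) \left(-180\right) = 1233 \left(-180\right) = -221940$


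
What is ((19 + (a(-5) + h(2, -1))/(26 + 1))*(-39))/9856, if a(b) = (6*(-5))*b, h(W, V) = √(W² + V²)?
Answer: -2873/29568 - 13*√5/88704 ≈ -0.097494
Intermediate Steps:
h(W, V) = √(V² + W²)
a(b) = -30*b
((19 + (a(-5) + h(2, -1))/(26 + 1))*(-39))/9856 = ((19 + (-30*(-5) + √((-1)² + 2²))/(26 + 1))*(-39))/9856 = ((19 + (150 + √(1 + 4))/27)*(-39))*(1/9856) = ((19 + (150 + √5)*(1/27))*(-39))*(1/9856) = ((19 + (50/9 + √5/27))*(-39))*(1/9856) = ((221/9 + √5/27)*(-39))*(1/9856) = (-2873/3 - 13*√5/9)*(1/9856) = -2873/29568 - 13*√5/88704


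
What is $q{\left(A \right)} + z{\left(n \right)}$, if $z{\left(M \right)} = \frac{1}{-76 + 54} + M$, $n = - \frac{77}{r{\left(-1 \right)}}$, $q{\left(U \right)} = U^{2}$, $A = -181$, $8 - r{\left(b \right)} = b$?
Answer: $\frac{6484975}{198} \approx 32752.0$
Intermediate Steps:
$r{\left(b \right)} = 8 - b$
$n = - \frac{77}{9}$ ($n = - \frac{77}{8 - -1} = - \frac{77}{8 + 1} = - \frac{77}{9} \approx -8.5556$)
$z{\left(M \right)} = - \frac{1}{22} + M$ ($z{\left(M \right)} = \frac{1}{-22} + M = - \frac{1}{22} + M$)
$q{\left(A \right)} + z{\left(n \right)} = \left(-181\right)^{2} - \frac{1703}{198} = 32761 - \frac{1703}{198} = \frac{6484975}{198}$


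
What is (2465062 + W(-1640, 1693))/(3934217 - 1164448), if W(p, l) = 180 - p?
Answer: 2466882/2769769 ≈ 0.89065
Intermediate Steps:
(2465062 + W(-1640, 1693))/(3934217 - 1164448) = (2465062 + (180 - 1*(-1640)))/(3934217 - 1164448) = (2465062 + (180 + 1640))/2769769 = (2465062 + 1820)*(1/2769769) = 2466882*(1/2769769) = 2466882/2769769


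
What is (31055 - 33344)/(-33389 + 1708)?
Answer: 2289/31681 ≈ 0.072252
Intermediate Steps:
(31055 - 33344)/(-33389 + 1708) = -2289/(-31681) = -2289*(-1/31681) = 2289/31681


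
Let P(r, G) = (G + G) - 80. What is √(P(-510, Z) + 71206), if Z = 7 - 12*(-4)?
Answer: 2*√17809 ≈ 266.90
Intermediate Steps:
Z = 55 (Z = 7 + 48 = 55)
P(r, G) = -80 + 2*G (P(r, G) = 2*G - 80 = -80 + 2*G)
√(P(-510, Z) + 71206) = √((-80 + 2*55) + 71206) = √((-80 + 110) + 71206) = √(30 + 71206) = √71236 = 2*√17809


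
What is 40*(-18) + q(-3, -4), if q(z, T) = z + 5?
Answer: -718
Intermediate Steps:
q(z, T) = 5 + z
40*(-18) + q(-3, -4) = 40*(-18) + (5 - 3) = -720 + 2 = -718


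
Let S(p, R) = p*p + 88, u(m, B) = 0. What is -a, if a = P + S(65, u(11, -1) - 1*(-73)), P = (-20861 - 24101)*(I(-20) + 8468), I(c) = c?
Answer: 379834663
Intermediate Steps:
S(p, R) = 88 + p**2 (S(p, R) = p**2 + 88 = 88 + p**2)
P = -379838976 (P = (-20861 - 24101)*(-20 + 8468) = -44962*8448 = -379838976)
a = -379834663 (a = -379838976 + (88 + 65**2) = -379838976 + (88 + 4225) = -379838976 + 4313 = -379834663)
-a = -1*(-379834663) = 379834663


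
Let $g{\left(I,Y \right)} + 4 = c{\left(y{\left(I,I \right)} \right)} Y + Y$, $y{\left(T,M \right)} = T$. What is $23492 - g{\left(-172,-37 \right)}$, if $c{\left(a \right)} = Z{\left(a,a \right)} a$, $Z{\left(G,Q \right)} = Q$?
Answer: $1118141$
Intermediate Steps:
$c{\left(a \right)} = a^{2}$ ($c{\left(a \right)} = a a = a^{2}$)
$g{\left(I,Y \right)} = -4 + Y + Y I^{2}$ ($g{\left(I,Y \right)} = -4 + \left(I^{2} Y + Y\right) = -4 + \left(Y I^{2} + Y\right) = -4 + \left(Y + Y I^{2}\right) = -4 + Y + Y I^{2}$)
$23492 - g{\left(-172,-37 \right)} = 23492 - \left(-4 - 37 - 37 \left(-172\right)^{2}\right) = 23492 - \left(-4 - 37 - 1094608\right) = 23492 - -1094649 = 23492 + 1094649 = 1118141$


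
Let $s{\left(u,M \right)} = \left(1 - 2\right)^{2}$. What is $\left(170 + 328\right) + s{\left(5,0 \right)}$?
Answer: $499$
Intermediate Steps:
$s{\left(u,M \right)} = 1$ ($s{\left(u,M \right)} = \left(-1\right)^{2} = 1$)
$\left(170 + 328\right) + s{\left(5,0 \right)} = \left(170 + 328\right) + 1 = 498 + 1 = 499$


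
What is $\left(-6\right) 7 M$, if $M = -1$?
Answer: $42$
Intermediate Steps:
$\left(-6\right) 7 M = \left(-6\right) 7 \left(-1\right) = \left(-42\right) \left(-1\right) = 42$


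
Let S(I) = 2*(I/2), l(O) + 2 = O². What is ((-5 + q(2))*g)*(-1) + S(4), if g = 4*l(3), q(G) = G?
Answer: 88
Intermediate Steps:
l(O) = -2 + O²
S(I) = I (S(I) = 2*(I*(½)) = 2*(I/2) = I)
g = 28 (g = 4*(-2 + 3²) = 4*(-2 + 9) = 4*7 = 28)
((-5 + q(2))*g)*(-1) + S(4) = ((-5 + 2)*28)*(-1) + 4 = -3*28*(-1) + 4 = -84*(-1) + 4 = 84 + 4 = 88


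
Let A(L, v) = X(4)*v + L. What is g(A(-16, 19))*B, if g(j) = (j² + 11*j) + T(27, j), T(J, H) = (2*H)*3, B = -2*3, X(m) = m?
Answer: -27720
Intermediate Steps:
B = -6
T(J, H) = 6*H
A(L, v) = L + 4*v (A(L, v) = 4*v + L = L + 4*v)
g(j) = j² + 17*j (g(j) = (j² + 11*j) + 6*j = j² + 17*j)
g(A(-16, 19))*B = ((-16 + 4*19)*(17 + (-16 + 4*19)))*(-6) = ((-16 + 76)*(17 + (-16 + 76)))*(-6) = (60*(17 + 60))*(-6) = (60*77)*(-6) = 4620*(-6) = -27720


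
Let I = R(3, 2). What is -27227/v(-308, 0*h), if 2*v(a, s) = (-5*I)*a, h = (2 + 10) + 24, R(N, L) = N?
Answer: -27227/2310 ≈ -11.787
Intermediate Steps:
h = 36 (h = 12 + 24 = 36)
I = 3
v(a, s) = -15*a/2 (v(a, s) = ((-5*3)*a)/2 = (-15*a)/2 = -15*a/2)
-27227/v(-308, 0*h) = -27227/((-15/2*(-308))) = -27227/2310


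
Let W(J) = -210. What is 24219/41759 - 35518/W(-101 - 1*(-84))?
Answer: 106305868/626385 ≈ 169.71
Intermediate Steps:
24219/41759 - 35518/W(-101 - 1*(-84)) = 24219/41759 - 35518/(-210) = 24219*(1/41759) - 35518*(-1/210) = 24219/41759 + 2537/15 = 106305868/626385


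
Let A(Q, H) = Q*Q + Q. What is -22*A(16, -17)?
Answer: -5984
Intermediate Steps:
A(Q, H) = Q + Q² (A(Q, H) = Q² + Q = Q + Q²)
-22*A(16, -17) = -352*(1 + 16) = -352*17 = -22*272 = -5984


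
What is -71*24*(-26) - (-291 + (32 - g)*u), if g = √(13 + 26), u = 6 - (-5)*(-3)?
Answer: 44883 - 9*√39 ≈ 44827.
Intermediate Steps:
u = -9 (u = 6 - 5*3 = 6 - 15 = -9)
g = √39 ≈ 6.2450
-71*24*(-26) - (-291 + (32 - g)*u) = -71*24*(-26) - (-291 + (32 - √39)*(-9)) = -1704*(-26) - (-291 + (-288 + 9*√39)) = 44304 - (-579 + 9*√39) = 44304 + (579 - 9*√39) = 44883 - 9*√39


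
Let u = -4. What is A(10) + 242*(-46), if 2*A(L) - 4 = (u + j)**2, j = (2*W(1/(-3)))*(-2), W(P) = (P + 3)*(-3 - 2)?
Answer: -89218/9 ≈ -9913.1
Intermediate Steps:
W(P) = -15 - 5*P (W(P) = (3 + P)*(-5) = -15 - 5*P)
j = 160/3 (j = (2*(-15 - 5/(-3)))*(-2) = (2*(-15 - 5*(-1/3)))*(-2) = (2*(-15 + 5/3))*(-2) = (2*(-40/3))*(-2) = -80/3*(-2) = 160/3 ≈ 53.333)
A(L) = 10970/9 (A(L) = 2 + (-4 + 160/3)**2/2 = 2 + (148/3)**2/2 = 2 + (1/2)*(21904/9) = 2 + 10952/9 = 10970/9)
A(10) + 242*(-46) = 10970/9 + 242*(-46) = 10970/9 - 11132 = -89218/9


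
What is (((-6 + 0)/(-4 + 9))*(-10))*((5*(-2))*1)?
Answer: -120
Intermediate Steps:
(((-6 + 0)/(-4 + 9))*(-10))*((5*(-2))*1) = (-6/5*(-10))*(-10*1) = (-6*⅕*(-10))*(-10) = -6/5*(-10)*(-10) = 12*(-10) = -120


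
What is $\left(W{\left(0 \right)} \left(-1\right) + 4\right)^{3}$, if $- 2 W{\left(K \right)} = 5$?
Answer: $\frac{2197}{8} \approx 274.63$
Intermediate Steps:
$W{\left(K \right)} = - \frac{5}{2}$ ($W{\left(K \right)} = \left(- \frac{1}{2}\right) 5 = - \frac{5}{2}$)
$\left(W{\left(0 \right)} \left(-1\right) + 4\right)^{3} = \left(\left(- \frac{5}{2}\right) \left(-1\right) + 4\right)^{3} = \left(\frac{5}{2} + 4\right)^{3} = \left(\frac{13}{2}\right)^{3} = \frac{2197}{8}$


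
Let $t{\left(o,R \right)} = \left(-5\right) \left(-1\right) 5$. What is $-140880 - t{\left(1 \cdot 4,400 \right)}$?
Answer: $-140905$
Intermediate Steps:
$t{\left(o,R \right)} = 25$ ($t{\left(o,R \right)} = 5 \cdot 5 = 25$)
$-140880 - t{\left(1 \cdot 4,400 \right)} = -140880 - 25 = -140905$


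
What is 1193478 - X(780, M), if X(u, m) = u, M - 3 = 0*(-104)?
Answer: 1192698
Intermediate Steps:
M = 3 (M = 3 + 0*(-104) = 3 + 0 = 3)
1193478 - X(780, M) = 1193478 - 1*780 = 1193478 - 780 = 1192698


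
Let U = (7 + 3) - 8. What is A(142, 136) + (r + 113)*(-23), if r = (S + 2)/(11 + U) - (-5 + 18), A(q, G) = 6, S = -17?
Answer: -29477/13 ≈ -2267.5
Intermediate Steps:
U = 2 (U = 10 - 8 = 2)
r = -184/13 (r = (-17 + 2)/(11 + 2) - (-5 + 18) = -15/13 - 1*13 = -15*1/13 - 13 = -15/13 - 13 = -184/13 ≈ -14.154)
A(142, 136) + (r + 113)*(-23) = 6 + (-184/13 + 113)*(-23) = 6 + (1285/13)*(-23) = 6 - 29555/13 = -29477/13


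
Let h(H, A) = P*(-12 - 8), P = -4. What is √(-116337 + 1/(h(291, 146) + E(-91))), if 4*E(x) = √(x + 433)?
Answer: √(-37227836 - 349011*√38)/√(320 + 3*√38) ≈ 341.08*I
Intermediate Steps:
E(x) = √(433 + x)/4 (E(x) = √(x + 433)/4 = √(433 + x)/4)
h(H, A) = 80 (h(H, A) = -4*(-12 - 8) = -4*(-20) = 80)
√(-116337 + 1/(h(291, 146) + E(-91))) = √(-116337 + 1/(80 + √(433 - 91)/4)) = √(-116337 + 1/(80 + √342/4)) = √(-116337 + 1/(80 + (3*√38)/4)) = √(-116337 + 1/(80 + 3*√38/4))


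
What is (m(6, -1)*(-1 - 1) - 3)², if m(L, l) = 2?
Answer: 49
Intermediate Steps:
(m(6, -1)*(-1 - 1) - 3)² = (2*(-1 - 1) - 3)² = (2*(-2) - 3)² = (-4 - 3)² = (-7)² = 49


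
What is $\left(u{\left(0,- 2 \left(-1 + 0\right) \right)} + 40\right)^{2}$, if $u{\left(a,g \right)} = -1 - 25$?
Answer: $196$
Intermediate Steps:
$u{\left(a,g \right)} = -26$ ($u{\left(a,g \right)} = -1 - 25 = -26$)
$\left(u{\left(0,- 2 \left(-1 + 0\right) \right)} + 40\right)^{2} = \left(-26 + 40\right)^{2} = 14^{2} = 196$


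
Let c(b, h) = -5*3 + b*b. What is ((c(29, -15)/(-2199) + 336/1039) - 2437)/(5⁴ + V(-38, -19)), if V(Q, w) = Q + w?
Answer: -5568081907/1297744248 ≈ -4.2906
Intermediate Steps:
c(b, h) = -15 + b²
((c(29, -15)/(-2199) + 336/1039) - 2437)/(5⁴ + V(-38, -19)) = (((-15 + 29²)/(-2199) + 336/1039) - 2437)/(5⁴ + (-38 - 19)) = (((-15 + 841)*(-1/2199) + 336*(1/1039)) - 2437)/(625 - 57) = ((826*(-1/2199) + 336/1039) - 2437)/568 = ((-826/2199 + 336/1039) - 2437)*(1/568) = (-119350/2284761 - 2437)*(1/568) = -5568081907/2284761*1/568 = -5568081907/1297744248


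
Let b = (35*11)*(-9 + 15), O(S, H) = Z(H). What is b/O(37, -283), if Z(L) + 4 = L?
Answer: -330/41 ≈ -8.0488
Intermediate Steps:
Z(L) = -4 + L
O(S, H) = -4 + H
b = 2310 (b = 385*6 = 2310)
b/O(37, -283) = 2310/(-4 - 283) = 2310/(-287) = 2310*(-1/287) = -330/41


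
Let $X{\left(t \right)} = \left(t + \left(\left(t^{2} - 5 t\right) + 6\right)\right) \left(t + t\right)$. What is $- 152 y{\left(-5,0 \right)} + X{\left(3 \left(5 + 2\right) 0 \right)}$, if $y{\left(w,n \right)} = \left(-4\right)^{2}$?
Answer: $-2432$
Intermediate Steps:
$X{\left(t \right)} = 2 t \left(6 + t^{2} - 4 t\right)$ ($X{\left(t \right)} = \left(t + \left(6 + t^{2} - 5 t\right)\right) 2 t = \left(6 + t^{2} - 4 t\right) 2 t = 2 t \left(6 + t^{2} - 4 t\right)$)
$y{\left(w,n \right)} = 16$
$- 152 y{\left(-5,0 \right)} + X{\left(3 \left(5 + 2\right) 0 \right)} = \left(-152\right) 16 + 2 \cdot 3 \left(5 + 2\right) 0 \left(6 + \left(3 \left(5 + 2\right) 0\right)^{2} - 4 \cdot 3 \left(5 + 2\right) 0\right) = -2432 + 2 \cdot 3 \cdot 7 \cdot 0 \left(6 + \left(3 \cdot 7 \cdot 0\right)^{2} - 4 \cdot 3 \cdot 7 \cdot 0\right) = -2432 + 2 \cdot 21 \cdot 0 \left(6 + \left(21 \cdot 0\right)^{2} - 4 \cdot 21 \cdot 0\right) = -2432 + 2 \cdot 0 \left(6 + 0^{2} - 0\right) = -2432 + 2 \cdot 0 \left(6 + 0 + 0\right) = -2432 + 2 \cdot 0 \cdot 6 = -2432 + 0 = -2432$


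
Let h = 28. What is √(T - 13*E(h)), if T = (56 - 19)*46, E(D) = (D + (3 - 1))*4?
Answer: √142 ≈ 11.916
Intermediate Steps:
E(D) = 8 + 4*D (E(D) = (D + 2)*4 = (2 + D)*4 = 8 + 4*D)
T = 1702 (T = 37*46 = 1702)
√(T - 13*E(h)) = √(1702 - 13*(8 + 4*28)) = √(1702 - 13*(8 + 112)) = √(1702 - 13*120) = √(1702 - 1560) = √142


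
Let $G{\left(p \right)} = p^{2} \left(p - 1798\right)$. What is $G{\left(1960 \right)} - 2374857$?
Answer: $619964343$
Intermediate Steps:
$G{\left(p \right)} = p^{2} \left(-1798 + p\right)$
$G{\left(1960 \right)} - 2374857 = 1960^{2} \left(-1798 + 1960\right) - 2374857 = 3841600 \cdot 162 - 2374857 = 622339200 - 2374857 = 619964343$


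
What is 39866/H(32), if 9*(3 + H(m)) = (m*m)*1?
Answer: 358794/997 ≈ 359.87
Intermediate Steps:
H(m) = -3 + m**2/9 (H(m) = -3 + ((m*m)*1)/9 = -3 + (m**2*1)/9 = -3 + m**2/9)
39866/H(32) = 39866/(-3 + (1/9)*32**2) = 39866/(-3 + (1/9)*1024) = 39866/(-3 + 1024/9) = 39866/(997/9) = 39866*(9/997) = 358794/997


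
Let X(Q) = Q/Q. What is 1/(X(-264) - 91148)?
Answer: -1/91147 ≈ -1.0971e-5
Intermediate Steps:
X(Q) = 1
1/(X(-264) - 91148) = 1/(1 - 91148) = 1/(-91147) = -1/91147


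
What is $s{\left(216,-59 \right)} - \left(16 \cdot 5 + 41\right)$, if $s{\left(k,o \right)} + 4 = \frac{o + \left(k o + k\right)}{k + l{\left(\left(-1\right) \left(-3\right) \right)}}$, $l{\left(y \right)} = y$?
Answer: $- \frac{39962}{219} \approx -182.47$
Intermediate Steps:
$s{\left(k,o \right)} = -4 + \frac{k + o + k o}{3 + k}$ ($s{\left(k,o \right)} = -4 + \frac{o + \left(k o + k\right)}{k - -3} = -4 + \frac{o + \left(k + k o\right)}{k + 3} = -4 + \frac{k + o + k o}{3 + k}$)
$s{\left(216,-59 \right)} - \left(16 \cdot 5 + 41\right) = \frac{-12 - 59 - 648 + 216 \left(-59\right)}{3 + 216} - \left(16 \cdot 5 + 41\right) = \frac{-12 - 59 - 648 - 12744}{219} - \left(80 + 41\right) = \frac{1}{219} \left(-13463\right) - 121 = - \frac{13463}{219} - 121 = - \frac{39962}{219}$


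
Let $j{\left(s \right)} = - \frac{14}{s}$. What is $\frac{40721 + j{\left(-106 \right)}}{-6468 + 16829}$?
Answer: $\frac{2158220}{549133} \approx 3.9302$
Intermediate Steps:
$\frac{40721 + j{\left(-106 \right)}}{-6468 + 16829} = \frac{40721 - \frac{14}{-106}}{-6468 + 16829} = \frac{40721 - - \frac{7}{53}}{10361} = \left(40721 + \frac{7}{53}\right) \frac{1}{10361} = \frac{2158220}{53} \cdot \frac{1}{10361} = \frac{2158220}{549133}$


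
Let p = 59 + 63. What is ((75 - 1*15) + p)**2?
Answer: 33124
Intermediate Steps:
p = 122
((75 - 1*15) + p)**2 = ((75 - 1*15) + 122)**2 = ((75 - 15) + 122)**2 = (60 + 122)**2 = 182**2 = 33124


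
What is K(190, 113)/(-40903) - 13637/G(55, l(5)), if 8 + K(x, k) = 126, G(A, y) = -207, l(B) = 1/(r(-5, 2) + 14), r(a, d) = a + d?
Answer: 557769785/8466921 ≈ 65.876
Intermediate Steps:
l(B) = 1/11 (l(B) = 1/((-5 + 2) + 14) = 1/(-3 + 14) = 1/11)
K(x, k) = 118 (K(x, k) = -8 + 126 = 118)
K(190, 113)/(-40903) - 13637/G(55, l(5)) = 118/(-40903) - 13637/(-207) = 118*(-1/40903) - 13637*(-1/207) = -118/40903 + 13637/207 = 557769785/8466921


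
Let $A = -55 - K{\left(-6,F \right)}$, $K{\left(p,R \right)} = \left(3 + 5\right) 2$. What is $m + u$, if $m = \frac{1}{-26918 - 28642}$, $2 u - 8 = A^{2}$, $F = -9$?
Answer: $\frac{140261219}{55560} \approx 2524.5$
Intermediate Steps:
$K{\left(p,R \right)} = 16$ ($K{\left(p,R \right)} = 8 \cdot 2 = 16$)
$A = -71$ ($A = -55 - 16 = -71$)
$u = \frac{5049}{2}$ ($u = 4 + \frac{\left(-71\right)^{2}}{2} = 4 + \frac{1}{2} \cdot 5041 = 4 + \frac{5041}{2} = \frac{5049}{2} \approx 2524.5$)
$m = - \frac{1}{55560}$ ($m = \frac{1}{-55560} = - \frac{1}{55560} \approx -1.7999 \cdot 10^{-5}$)
$m + u = - \frac{1}{55560} + \frac{5049}{2} = \frac{140261219}{55560}$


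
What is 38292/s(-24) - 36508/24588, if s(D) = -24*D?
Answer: 6392327/98352 ≈ 64.994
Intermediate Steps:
38292/s(-24) - 36508/24588 = 38292/((-24*(-24))) - 36508/24588 = 38292/576 - 36508*1/24588 = 38292*(1/576) - 9127/6147 = 3191/48 - 9127/6147 = 6392327/98352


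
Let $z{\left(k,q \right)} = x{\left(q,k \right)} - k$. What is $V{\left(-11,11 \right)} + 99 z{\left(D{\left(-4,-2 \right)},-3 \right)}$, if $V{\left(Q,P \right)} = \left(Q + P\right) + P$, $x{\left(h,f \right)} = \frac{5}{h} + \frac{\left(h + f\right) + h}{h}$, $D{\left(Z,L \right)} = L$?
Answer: $308$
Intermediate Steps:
$x{\left(h,f \right)} = \frac{5}{h} + \frac{f + 2 h}{h}$ ($x{\left(h,f \right)} = \frac{5}{h} + \frac{\left(f + h\right) + h}{h} = \frac{5}{h} + \frac{f + 2 h}{h}$)
$z{\left(k,q \right)} = - k + \frac{5 + k + 2 q}{q}$ ($z{\left(k,q \right)} = \frac{5 + k + 2 q}{q} - k = - k + \frac{5 + k + 2 q}{q}$)
$V{\left(Q,P \right)} = Q + 2 P$ ($V{\left(Q,P \right)} = \left(P + Q\right) + P = Q + 2 P$)
$V{\left(-11,11 \right)} + 99 z{\left(D{\left(-4,-2 \right)},-3 \right)} = \left(-11 + 2 \cdot 11\right) + 99 \left(2 - -2 + \frac{5}{-3} - \frac{2}{-3}\right) = \left(-11 + 22\right) + 99 \left(2 + 2 + 5 \left(- \frac{1}{3}\right) - - \frac{2}{3}\right) = 11 + 99 \left(2 + 2 - \frac{5}{3} + \frac{2}{3}\right) = 11 + 99 \cdot 3 = 11 + 297 = 308$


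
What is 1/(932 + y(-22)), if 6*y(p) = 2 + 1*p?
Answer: 3/2786 ≈ 0.0010768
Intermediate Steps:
y(p) = ⅓ + p/6 (y(p) = (2 + 1*p)/6 = (2 + p)/6 = ⅓ + p/6)
1/(932 + y(-22)) = 1/(932 + (⅓ + (⅙)*(-22))) = 1/(932 + (⅓ - 11/3)) = 1/(932 - 10/3) = 1/(2786/3) = 3/2786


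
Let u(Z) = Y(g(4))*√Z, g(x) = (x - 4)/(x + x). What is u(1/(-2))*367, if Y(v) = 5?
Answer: 1835*I*√2/2 ≈ 1297.5*I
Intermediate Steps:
g(x) = (-4 + x)/(2*x) (g(x) = (-4 + x)/((2*x)) = (-4 + x)*(1/(2*x)) = (-4 + x)/(2*x))
u(Z) = 5*√Z
u(1/(-2))*367 = (5*√(1/(-2)))*367 = (5*√(-½))*367 = (5*(I*√2/2))*367 = (5*I*√2/2)*367 = 1835*I*√2/2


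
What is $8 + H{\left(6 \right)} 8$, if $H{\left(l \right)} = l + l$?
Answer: $104$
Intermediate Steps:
$H{\left(l \right)} = 2 l$
$8 + H{\left(6 \right)} 8 = 8 + 2 \cdot 6 \cdot 8 = 8 + 12 \cdot 8 = 8 + 96 = 104$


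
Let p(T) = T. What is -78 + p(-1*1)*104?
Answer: -182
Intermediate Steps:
-78 + p(-1*1)*104 = -78 - 1*1*104 = -78 - 1*104 = -78 - 104 = -182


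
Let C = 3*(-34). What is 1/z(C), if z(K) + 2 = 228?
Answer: 1/226 ≈ 0.0044248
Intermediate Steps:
C = -102
z(K) = 226 (z(K) = -2 + 228 = 226)
1/z(C) = 1/226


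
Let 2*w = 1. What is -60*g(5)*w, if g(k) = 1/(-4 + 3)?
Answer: 30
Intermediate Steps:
w = ½ (w = (½)*1 = ½ ≈ 0.50000)
g(k) = -1 (g(k) = 1/(-1) = -1)
-60*g(5)*w = -(-60)/2 = -60*(-½) = 30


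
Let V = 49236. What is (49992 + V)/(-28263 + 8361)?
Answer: -16538/3317 ≈ -4.9858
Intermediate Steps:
(49992 + V)/(-28263 + 8361) = (49992 + 49236)/(-28263 + 8361) = 99228/(-19902) = 99228*(-1/19902) = -16538/3317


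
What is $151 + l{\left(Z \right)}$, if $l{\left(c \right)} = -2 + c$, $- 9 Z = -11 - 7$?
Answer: $151$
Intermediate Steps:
$Z = 2$ ($Z = - \frac{-11 - 7}{9} = \left(- \frac{1}{9}\right) \left(-18\right) = 2$)
$151 + l{\left(Z \right)} = 151 + \left(-2 + 2\right) = 151 + 0 = 151$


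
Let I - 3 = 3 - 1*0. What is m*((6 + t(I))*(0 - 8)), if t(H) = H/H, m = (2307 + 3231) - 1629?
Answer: -218904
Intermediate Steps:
I = 6 (I = 3 + (3 - 1*0) = 3 + (3 + 0) = 3 + 3 = 6)
m = 3909 (m = 5538 - 1629 = 3909)
t(H) = 1
m*((6 + t(I))*(0 - 8)) = 3909*((6 + 1)*(0 - 8)) = 3909*(7*(-8)) = 3909*(-56) = -218904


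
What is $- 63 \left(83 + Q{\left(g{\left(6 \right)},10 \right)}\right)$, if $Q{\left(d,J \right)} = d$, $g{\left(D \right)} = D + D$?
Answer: $-5985$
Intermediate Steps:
$g{\left(D \right)} = 2 D$
$- 63 \left(83 + Q{\left(g{\left(6 \right)},10 \right)}\right) = - 63 \left(83 + 2 \cdot 6\right) = - 63 \left(83 + 12\right) = \left(-63\right) 95 = -5985$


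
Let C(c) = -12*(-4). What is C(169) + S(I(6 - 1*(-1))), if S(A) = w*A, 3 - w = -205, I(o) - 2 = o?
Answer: 1920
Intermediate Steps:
C(c) = 48
I(o) = 2 + o
w = 208 (w = 3 - 1*(-205) = 3 + 205 = 208)
S(A) = 208*A
C(169) + S(I(6 - 1*(-1))) = 48 + 208*(2 + (6 - 1*(-1))) = 48 + 208*(2 + (6 + 1)) = 48 + 208*(2 + 7) = 48 + 208*9 = 48 + 1872 = 1920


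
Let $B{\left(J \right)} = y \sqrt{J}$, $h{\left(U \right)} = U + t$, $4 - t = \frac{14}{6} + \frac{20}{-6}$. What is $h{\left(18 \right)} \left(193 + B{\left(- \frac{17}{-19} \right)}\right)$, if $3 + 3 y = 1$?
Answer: $4439 - \frac{46 \sqrt{323}}{57} \approx 4424.5$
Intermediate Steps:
$y = - \frac{2}{3}$ ($y = -1 + \frac{1}{3} \cdot 1 = -1 + \frac{1}{3} = - \frac{2}{3} \approx -0.66667$)
$t = 5$ ($t = 4 - \left(\frac{14}{6} + \frac{20}{-6}\right) = 4 - \left(14 \cdot \frac{1}{6} + 20 \left(- \frac{1}{6}\right)\right) = 4 - \left(\frac{7}{3} - \frac{10}{3}\right) = 4 - -1 = 4 + 1 = 5$)
$h{\left(U \right)} = 5 + U$ ($h{\left(U \right)} = U + 5 = 5 + U$)
$B{\left(J \right)} = - \frac{2 \sqrt{J}}{3}$
$h{\left(18 \right)} \left(193 + B{\left(- \frac{17}{-19} \right)}\right) = \left(5 + 18\right) \left(193 - \frac{2 \sqrt{- \frac{17}{-19}}}{3}\right) = 23 \left(193 - \frac{2 \sqrt{\left(-17\right) \left(- \frac{1}{19}\right)}}{3}\right) = 23 \left(193 - \frac{2 \sqrt{\frac{17}{19}}}{3}\right) = 23 \left(193 - \frac{2 \frac{\sqrt{323}}{19}}{3}\right) = 23 \left(193 - \frac{2 \sqrt{323}}{57}\right) = 4439 - \frac{46 \sqrt{323}}{57}$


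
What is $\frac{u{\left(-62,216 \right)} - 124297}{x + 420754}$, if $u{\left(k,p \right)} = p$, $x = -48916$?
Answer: $- \frac{124081}{371838} \approx -0.3337$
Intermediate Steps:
$\frac{u{\left(-62,216 \right)} - 124297}{x + 420754} = \frac{216 - 124297}{-48916 + 420754} = - \frac{124081}{371838}$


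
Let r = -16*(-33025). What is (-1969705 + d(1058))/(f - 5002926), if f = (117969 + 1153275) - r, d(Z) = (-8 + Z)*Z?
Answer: 858805/4260082 ≈ 0.20159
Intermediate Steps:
d(Z) = Z*(-8 + Z)
r = 528400
f = 742844 (f = (117969 + 1153275) - 1*528400 = 1271244 - 528400 = 742844)
(-1969705 + d(1058))/(f - 5002926) = (-1969705 + 1058*(-8 + 1058))/(742844 - 5002926) = (-1969705 + 1058*1050)/(-4260082) = (-1969705 + 1110900)*(-1/4260082) = -858805*(-1/4260082) = 858805/4260082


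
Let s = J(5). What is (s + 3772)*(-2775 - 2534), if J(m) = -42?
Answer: -19802570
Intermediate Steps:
s = -42
(s + 3772)*(-2775 - 2534) = (-42 + 3772)*(-2775 - 2534) = 3730*(-5309) = -19802570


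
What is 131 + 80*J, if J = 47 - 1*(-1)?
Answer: 3971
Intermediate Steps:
J = 48 (J = 47 + 1 = 48)
131 + 80*J = 131 + 80*48 = 131 + 3840 = 3971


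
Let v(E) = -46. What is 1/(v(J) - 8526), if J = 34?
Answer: -1/8572 ≈ -0.00011666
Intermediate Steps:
1/(v(J) - 8526) = 1/(-46 - 8526) = 1/(-8572) = -1/8572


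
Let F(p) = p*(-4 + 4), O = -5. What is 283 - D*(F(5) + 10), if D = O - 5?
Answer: 383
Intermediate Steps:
D = -10 (D = -5 - 5 = -10)
F(p) = 0 (F(p) = p*0 = 0)
283 - D*(F(5) + 10) = 283 - (-10)*(0 + 10) = 283 - (-10)*10 = 283 - 1*(-100) = 283 + 100 = 383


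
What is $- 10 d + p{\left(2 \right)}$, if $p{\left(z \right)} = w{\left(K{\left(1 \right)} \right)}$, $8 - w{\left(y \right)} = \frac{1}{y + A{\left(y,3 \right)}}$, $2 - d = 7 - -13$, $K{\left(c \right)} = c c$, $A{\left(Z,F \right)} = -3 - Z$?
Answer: $\frac{565}{3} \approx 188.33$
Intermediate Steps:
$K{\left(c \right)} = c^{2}$
$d = -18$ ($d = 2 - \left(7 - -13\right) = 2 - \left(7 + 13\right) = 2 - 20 = -18$)
$w{\left(y \right)} = \frac{25}{3}$ ($w{\left(y \right)} = 8 - \frac{1}{y - \left(3 + y\right)} = 8 - \frac{1}{-3} = 8 - - \frac{1}{3} = 8 + \frac{1}{3} = \frac{25}{3}$)
$p{\left(z \right)} = \frac{25}{3}$
$- 10 d + p{\left(2 \right)} = \left(-10\right) \left(-18\right) + \frac{25}{3} = 180 + \frac{25}{3} = \frac{565}{3}$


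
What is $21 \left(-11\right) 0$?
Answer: $0$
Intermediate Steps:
$21 \left(-11\right) 0 = \left(-231\right) 0 = 0$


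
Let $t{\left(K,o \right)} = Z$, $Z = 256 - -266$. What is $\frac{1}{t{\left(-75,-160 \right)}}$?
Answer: $\frac{1}{522} \approx 0.0019157$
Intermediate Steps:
$Z = 522$ ($Z = 256 + 266 = 522$)
$t{\left(K,o \right)} = 522$
$\frac{1}{t{\left(-75,-160 \right)}} = \frac{1}{522}$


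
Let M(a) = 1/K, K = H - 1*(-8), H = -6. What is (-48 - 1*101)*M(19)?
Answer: -149/2 ≈ -74.500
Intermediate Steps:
K = 2 (K = -6 - 1*(-8) = -6 + 8 = 2)
M(a) = 1/2
(-48 - 1*101)*M(19) = (-48 - 1*101)*(1/2) = (-48 - 101)*(1/2) = -149*1/2 = -149/2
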